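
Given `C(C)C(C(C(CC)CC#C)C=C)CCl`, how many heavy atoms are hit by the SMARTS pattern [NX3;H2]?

The query [NX3;H2] means: aliphatic N with 3 total connections, two of them H — an -NH2 nitrogen (amine or amide).
Check the 14 heavy atoms by environment: 4× C (H2, X4) → no; 3× C (H1, X4) → no; 1× C (H0, X2) → no; 1× C (H1, X2) → no; 1× C (H1, X3) → no; 1× C (H2, X3) → no; 1× Cl (H0, X1) → no; 2× C (H3, X4) → no.
No environment satisfies the query, so 0 matching atoms.

0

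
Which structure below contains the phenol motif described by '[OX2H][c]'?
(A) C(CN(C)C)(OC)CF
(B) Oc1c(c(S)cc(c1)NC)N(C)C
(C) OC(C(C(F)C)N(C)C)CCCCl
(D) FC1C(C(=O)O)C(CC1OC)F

[OX2H][c] describes a hydroxyl oxygen attached to an aromatic carbon (a phenol).
(A) has a methoxy ether (-OCH3) but the oxygen has H0, not H1.
(B) contains a hydroxyl group (-OH), which satisfies every atom and bond constraint.
(C) has a hydroxyl group (-OH) but the -OH is on an aliphatic carbon, not an aromatic c.
(D) has a methoxy ether (-OCH3) but the oxygen has H0, not H1.
So the answer is (B).

B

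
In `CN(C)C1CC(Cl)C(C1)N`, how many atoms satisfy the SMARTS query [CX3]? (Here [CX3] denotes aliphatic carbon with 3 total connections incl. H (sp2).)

The query [CX3] means: C with X3: aliphatic carbon with exactly 3 total connections.
Check the 10 heavy atoms by environment: 7× C (X4) → no; 1× Cl (X1) → no; 2× N (X3) → no.
No environment satisfies the query, so 0 matching atoms.

0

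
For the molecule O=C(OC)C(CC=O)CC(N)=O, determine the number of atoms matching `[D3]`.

The query [D3] means: atom with exactly three heavy-atom neighbours.
Check the 12 heavy atoms by environment: 3× C (D2) → no; 3× C (D3) → match; 3× O (D1) → no; 1× N (D1) → no; 1× O (D2) → no; 1× C (D1) → no.
That gives 3 matching atoms.

3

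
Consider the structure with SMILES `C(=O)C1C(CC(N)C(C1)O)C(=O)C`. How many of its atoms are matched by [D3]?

5

The query [D3] means: atom with exactly three heavy-atom neighbours.
Check the 13 heavy atoms by environment: 5× C (D3) → match; 3× C (D2) → no; 3× O (D1) → no; 1× C (D1) → no; 1× N (D1) → no.
That gives 5 matching atoms.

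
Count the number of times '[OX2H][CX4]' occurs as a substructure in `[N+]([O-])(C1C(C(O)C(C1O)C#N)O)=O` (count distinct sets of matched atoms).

3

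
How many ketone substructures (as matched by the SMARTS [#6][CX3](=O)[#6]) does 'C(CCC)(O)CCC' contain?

0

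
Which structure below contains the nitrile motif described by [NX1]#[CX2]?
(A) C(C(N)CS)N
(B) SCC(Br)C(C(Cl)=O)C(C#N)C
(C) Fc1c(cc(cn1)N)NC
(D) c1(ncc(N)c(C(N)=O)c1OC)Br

[NX1]#[CX2] describes a nitrogen triple-bonded to a two-connected carbon (a nitrile).
(A) has a primary amino group (-NH2) but the nitrogen is NX3 (three connections), not NX1 triple-bonded.
(B) contains a nitrile (-C#N), which satisfies every atom and bond constraint.
(C) has a primary amino group (-NH2) but the nitrogen is NX3 (three connections), not NX1 triple-bonded.
(D) has a primary amide (-C(=O)NH2) but the nitrogen is NX3, not NX1.
So the answer is (B).

B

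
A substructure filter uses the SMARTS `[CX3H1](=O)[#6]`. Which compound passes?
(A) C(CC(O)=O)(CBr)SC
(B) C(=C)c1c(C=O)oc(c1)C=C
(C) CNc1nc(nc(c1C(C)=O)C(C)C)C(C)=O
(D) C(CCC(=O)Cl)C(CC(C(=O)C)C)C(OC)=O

[CX3H1](=O)[#6] describes an sp2 carbon with one H, double-bonded to O and single-bonded to carbon (an aldehyde).
(A) has a carboxylic acid group (-C(=O)OH) but the carbonyl carbon has H0 and is bonded to O, not H1.
(B) contains an aldehyde (-CHO), which satisfies every atom and bond constraint.
(C) has an acetyl/ketone group (-C(=O)CH3) but the carbonyl carbon has H0 (two carbon neighbours), not H1.
(D) has an acetyl/ketone group (-C(=O)CH3) but the carbonyl carbon has H0 (two carbon neighbours), not H1.
So the answer is (B).

B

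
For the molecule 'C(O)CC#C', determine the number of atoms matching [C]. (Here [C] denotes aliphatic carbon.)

The query [C] means: uppercase C matches aliphatic (non-aromatic) carbon only.
Check the 5 heavy atoms by environment: 4× C → match; 1× O → no.
That gives 4 matching atoms.

4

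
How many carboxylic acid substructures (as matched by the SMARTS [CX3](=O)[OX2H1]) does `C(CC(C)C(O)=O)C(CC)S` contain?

1

[CX3](=O)[OX2H1] is the SMARTS for a carboxylic acid: an sp2 carbon double-bonded to O and single-bonded to an -OH oxygen.
Exactly one fragment in the molecule meets all constraints, giving 1 match.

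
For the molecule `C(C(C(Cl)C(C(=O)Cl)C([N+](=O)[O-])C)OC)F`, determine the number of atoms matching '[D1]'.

8

Check the 16 heavy atoms by environment: 1× C (D2) → no; 5× C (D3) → no; 2× C (D1) → match; 1× O (D2) → no; 2× Cl (D1) → match; 2× O (D1) → match; 1× F (D1) → match; 1× N (charge +1, D3) → no; 1× O (charge -1, D1) → match.
Summing the matching environments: 2 + 2 + 2 + 1 + 1 = 8 matching atoms.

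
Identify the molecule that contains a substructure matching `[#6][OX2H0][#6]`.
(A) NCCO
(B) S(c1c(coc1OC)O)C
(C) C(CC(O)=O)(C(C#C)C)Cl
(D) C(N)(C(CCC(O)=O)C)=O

[#6][OX2H0][#6] describes an aliphatic oxygen bridging two carbons with no H on the oxygen (an ether).
(A) has a hydroxyl group (-OH) but the oxygen has H1, not H0 bridging two carbons.
(B) contains a methoxy ether (-OCH3), which satisfies every atom and bond constraint.
(C) has a carboxylic acid group (-C(=O)OH) but the -OH oxygen has H1; the =O is OX1, not OX2.
(D) has a carboxylic acid group (-C(=O)OH) but the -OH oxygen has H1; the =O is OX1, not OX2.
So the answer is (B).

B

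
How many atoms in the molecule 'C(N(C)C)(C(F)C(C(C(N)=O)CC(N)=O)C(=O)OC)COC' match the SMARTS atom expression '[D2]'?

The query [D2] means: atom with exactly two heavy-atom neighbours.
Check the 22 heavy atoms by environment: 2× C (D2) → match; 7× C (D3) → no; 1× N (D3) → no; 4× C (D1) → no; 3× O (D1) → no; 2× N (D1) → no; 2× O (D2) → match; 1× F (D1) → no.
Summing the matching environments: 2 + 2 = 4 matching atoms.

4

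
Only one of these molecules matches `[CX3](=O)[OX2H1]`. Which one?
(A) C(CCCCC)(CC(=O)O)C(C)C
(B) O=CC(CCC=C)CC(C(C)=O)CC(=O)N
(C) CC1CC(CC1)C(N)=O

[CX3](=O)[OX2H1] describes an sp2 carbon double-bonded to O and single-bonded to an -OH oxygen (a carboxylic acid).
(A) contains a carboxylic acid group (-C(=O)OH), which satisfies every atom and bond constraint.
(B) has a primary amide (-C(=O)NH2) but the carbonyl is bonded to N, not to an -OH oxygen.
(C) has a primary amide (-C(=O)NH2) but the carbonyl is bonded to N, not to an -OH oxygen.
So the answer is (A).

A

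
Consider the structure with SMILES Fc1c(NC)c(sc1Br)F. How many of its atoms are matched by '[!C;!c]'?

5

The query [!C;!c] means: neither aliphatic nor aromatic carbon — same as [!#6].
Check the 10 heavy atoms by environment: 1× s (aromatic) → match; 4× c (aromatic) → no; 1× Br → match; 1× N → match; 1× C → no; 2× F → match.
Summing the matching environments: 1 + 1 + 1 + 2 = 5 matching atoms.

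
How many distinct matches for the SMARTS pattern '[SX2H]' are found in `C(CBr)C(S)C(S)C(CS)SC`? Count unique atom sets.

3

[SX2H] is the SMARTS for a thiol: an aliphatic sulfur with two connections, one being H.
The molecule carries 3 separate instances of a thiol (-SH) meeting every constraint; each maps to a distinct set of atoms, giving 3 matches.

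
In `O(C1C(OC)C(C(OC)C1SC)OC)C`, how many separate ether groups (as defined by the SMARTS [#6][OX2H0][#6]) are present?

[#6][OX2H0][#6] is the SMARTS for an ether: an aliphatic oxygen bridging two carbons with no H on the oxygen.
The molecule carries 4 separate instances of a methoxy ether (-OCH3) meeting every constraint; each maps to a distinct set of atoms, giving 4 matches.

4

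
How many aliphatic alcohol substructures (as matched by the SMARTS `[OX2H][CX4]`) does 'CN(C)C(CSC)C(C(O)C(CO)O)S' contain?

3

[OX2H][CX4] is the SMARTS for an aliphatic alcohol: a hydroxyl oxygen bound to an sp3 (X4) carbon.
The molecule carries 3 separate instances of a hydroxyl group (-OH) meeting every constraint; each maps to a distinct set of atoms, giving 3 matches.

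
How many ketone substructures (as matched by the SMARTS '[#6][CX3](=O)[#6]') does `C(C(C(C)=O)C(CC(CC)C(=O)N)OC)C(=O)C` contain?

2

[#6][CX3](=O)[#6] is the SMARTS for a ketone: a carbonyl carbon (no H) flanked by two carbons.
The molecule carries 2 separate instances of an acetyl/ketone group (-C(=O)CH3) meeting every constraint; each maps to a distinct set of atoms, giving 2 matches.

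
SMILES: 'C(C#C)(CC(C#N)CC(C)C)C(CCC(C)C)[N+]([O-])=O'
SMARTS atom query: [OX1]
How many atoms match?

The query [OX1] means: aliphatic oxygen with one total connection — typically a carbonyl =O or an oxide.
Check the 20 heavy atoms by environment: 13× C (X4) → no; 1× N (charge +1, X3) → no; 1× O (charge -1, X1) → match; 1× O (X1) → match; 3× C (X2) → no; 1× N (X1) → no.
Summing the matching environments: 1 + 1 = 2 matching atoms.

2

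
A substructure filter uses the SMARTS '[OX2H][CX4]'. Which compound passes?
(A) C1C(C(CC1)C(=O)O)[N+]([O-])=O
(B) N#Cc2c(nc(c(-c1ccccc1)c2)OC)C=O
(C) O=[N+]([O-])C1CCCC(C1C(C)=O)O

C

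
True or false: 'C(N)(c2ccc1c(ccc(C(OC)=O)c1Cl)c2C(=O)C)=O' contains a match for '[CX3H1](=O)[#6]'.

The pattern [CX3H1](=O)[#6] describes an sp2 carbon with one H, double-bonded to O and single-bonded to carbon — an aldehyde.
The closest candidate here is a methyl-ester group (-C(=O)OCH3), but the carbonyl carbon has H0, not H1. No other fragment satisfies the full query, so there is no match.

False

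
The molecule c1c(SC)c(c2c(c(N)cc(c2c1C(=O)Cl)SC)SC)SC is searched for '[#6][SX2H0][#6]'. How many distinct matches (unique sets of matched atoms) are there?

4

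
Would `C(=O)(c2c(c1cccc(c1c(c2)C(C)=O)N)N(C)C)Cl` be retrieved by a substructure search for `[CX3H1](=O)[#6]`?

No

The pattern [CX3H1](=O)[#6] describes an sp2 carbon with one H, double-bonded to O and single-bonded to carbon — an aldehyde.
The closest candidate here is an acetyl/ketone group (-C(=O)CH3), but the carbonyl carbon has H0 (two carbon neighbours), not H1. No other fragment satisfies the full query, so there is no match.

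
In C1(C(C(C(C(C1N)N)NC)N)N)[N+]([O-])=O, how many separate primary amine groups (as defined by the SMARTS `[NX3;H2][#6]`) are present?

4

[NX3;H2][#6] is the SMARTS for a primary amine: a trivalent nitrogen with two H attached to carbon.
The molecule carries 4 separate instances of a primary amino group (-NH2) meeting every constraint; each maps to a distinct set of atoms, giving 4 matches.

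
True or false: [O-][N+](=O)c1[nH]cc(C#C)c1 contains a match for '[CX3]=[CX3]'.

False

The pattern [CX3]=[CX3] describes a non-aromatic C=C double bond between two sp2 carbons — an alkene.
The closest candidate here is an ethynyl group (-C#CH), but the C-C bond is a triple bond, not a double bond. No other fragment satisfies the full query, so there is no match.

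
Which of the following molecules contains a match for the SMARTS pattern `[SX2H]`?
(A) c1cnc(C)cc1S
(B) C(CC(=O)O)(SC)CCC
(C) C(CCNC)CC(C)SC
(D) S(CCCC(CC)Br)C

A

[SX2H] describes an aliphatic sulfur with two connections, one being H (a thiol).
(A) contains a thiol (-SH), which satisfies every atom and bond constraint.
(B) has a methylthio ether (-SCH3) but the sulfur has H0 (bonded to two carbons), not H1.
(C) has a methylthio ether (-SCH3) but the sulfur has H0 (bonded to two carbons), not H1.
(D) has a methylthio ether (-SCH3) but the sulfur has H0 (bonded to two carbons), not H1.
So the answer is (A).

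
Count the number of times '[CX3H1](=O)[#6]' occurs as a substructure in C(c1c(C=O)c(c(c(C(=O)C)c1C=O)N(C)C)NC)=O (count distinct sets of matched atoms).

3

[CX3H1](=O)[#6] is the SMARTS for an aldehyde: an sp2 carbon with one H, double-bonded to O and single-bonded to carbon.
The molecule carries 3 separate instances of an aldehyde (-CHO) meeting every constraint; each maps to a distinct set of atoms, giving 3 matches.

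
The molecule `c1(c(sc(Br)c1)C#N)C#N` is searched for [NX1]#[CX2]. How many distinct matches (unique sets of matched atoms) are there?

2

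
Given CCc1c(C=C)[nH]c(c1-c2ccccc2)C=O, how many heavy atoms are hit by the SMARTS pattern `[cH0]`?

5

Check the 17 heavy atoms by environment: 1× n (aromatic, H1) → no; 5× c (aromatic, H0) → match; 2× C (H2) → no; 1× C (H3) → no; 5× c (aromatic, H1) → no; 2× C (H1) → no; 1× O (H0) → no.
That gives 5 matching atoms.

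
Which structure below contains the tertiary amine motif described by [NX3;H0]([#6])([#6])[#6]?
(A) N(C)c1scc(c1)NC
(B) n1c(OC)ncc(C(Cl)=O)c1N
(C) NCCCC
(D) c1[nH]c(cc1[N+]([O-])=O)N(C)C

[NX3;H0]([#6])([#6])[#6] describes a trivalent nitrogen with no H, bonded to three carbons (a tertiary amine).
(A) has an N-methylamino group (-NHCH3) but the nitrogen still has one H (H1), not H0.
(B) has a primary amino group (-NH2) but the nitrogen has H2, not H0 with three carbons.
(C) has a primary amino group (-NH2) but the nitrogen has H2, not H0 with three carbons.
(D) contains a dimethylamino group (-N(CH3)2), which satisfies every atom and bond constraint.
So the answer is (D).

D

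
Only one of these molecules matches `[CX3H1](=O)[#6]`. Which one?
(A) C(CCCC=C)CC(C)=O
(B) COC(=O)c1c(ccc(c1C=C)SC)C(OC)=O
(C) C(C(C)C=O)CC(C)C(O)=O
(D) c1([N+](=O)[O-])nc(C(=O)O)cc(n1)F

[CX3H1](=O)[#6] describes an sp2 carbon with one H, double-bonded to O and single-bonded to carbon (an aldehyde).
(A) has an acetyl/ketone group (-C(=O)CH3) but the carbonyl carbon has H0 (two carbon neighbours), not H1.
(B) has a methyl-ester group (-C(=O)OCH3) but the carbonyl carbon has H0, not H1.
(C) contains an aldehyde (-CHO), which satisfies every atom and bond constraint.
(D) has a carboxylic acid group (-C(=O)OH) but the carbonyl carbon has H0 and is bonded to O, not H1.
So the answer is (C).

C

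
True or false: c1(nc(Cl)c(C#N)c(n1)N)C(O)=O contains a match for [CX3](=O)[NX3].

The pattern [CX3](=O)[NX3] describes a carbonyl carbon bonded to a trivalent nitrogen — an amide.
The closest candidate here is a carboxylic acid group (-C(=O)OH), but the carbonyl is bonded to O, not to an NX3 nitrogen. No other fragment satisfies the full query, so there is no match.

False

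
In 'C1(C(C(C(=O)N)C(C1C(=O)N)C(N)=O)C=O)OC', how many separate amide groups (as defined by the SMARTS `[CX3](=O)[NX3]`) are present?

[CX3](=O)[NX3] is the SMARTS for an amide: a carbonyl carbon bonded to a trivalent nitrogen.
The molecule carries 3 separate instances of a primary amide (-C(=O)NH2) meeting every constraint; each maps to a distinct set of atoms, giving 3 matches.

3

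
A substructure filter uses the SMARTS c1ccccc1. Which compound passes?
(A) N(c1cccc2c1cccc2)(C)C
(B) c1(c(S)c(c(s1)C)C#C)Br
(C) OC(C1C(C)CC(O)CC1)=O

A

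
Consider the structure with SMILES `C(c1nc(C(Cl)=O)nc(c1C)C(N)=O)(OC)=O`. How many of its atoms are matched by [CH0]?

The query [CH0] means: aliphatic carbon with no attached hydrogen.
Check the 17 heavy atoms by environment: 2× n (aromatic, H0) → no; 4× c (aromatic, H0) → no; 3× C (H0) → match; 4× O (H0) → no; 2× C (H3) → no; 1× Cl (H0) → no; 1× N (H2) → no.
That gives 3 matching atoms.

3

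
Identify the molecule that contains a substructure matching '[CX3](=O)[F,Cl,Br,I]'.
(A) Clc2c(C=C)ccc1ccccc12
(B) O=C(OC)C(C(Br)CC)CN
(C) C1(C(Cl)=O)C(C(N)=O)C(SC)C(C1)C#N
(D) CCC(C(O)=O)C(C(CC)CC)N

[CX3](=O)[F,Cl,Br,I] describes a carbonyl carbon bonded to a halogen (an acyl halide).
(A) has a chloro substituent but the Cl is not on a carbonyl carbon.
(B) has a methyl-ester group (-C(=O)OCH3) but the carbonyl is bonded to -O-C, not to a halogen.
(C) contains an acyl chloride (-C(=O)Cl), which satisfies every atom and bond constraint.
(D) has a carboxylic acid group (-C(=O)OH) but the carbonyl is bonded to -OH, not to a halogen.
So the answer is (C).

C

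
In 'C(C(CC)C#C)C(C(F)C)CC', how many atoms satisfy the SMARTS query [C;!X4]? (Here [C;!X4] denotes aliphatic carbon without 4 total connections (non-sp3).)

Check the 12 heavy atoms by environment: 9× C (X4) → no; 2× C (X2) → match; 1× F (X1) → no.
That gives 2 matching atoms.

2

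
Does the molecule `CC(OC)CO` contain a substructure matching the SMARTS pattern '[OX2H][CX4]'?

Yes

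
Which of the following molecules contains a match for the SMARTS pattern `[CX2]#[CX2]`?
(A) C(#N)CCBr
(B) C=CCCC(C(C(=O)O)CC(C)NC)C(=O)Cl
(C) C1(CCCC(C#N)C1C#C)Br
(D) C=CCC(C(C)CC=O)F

C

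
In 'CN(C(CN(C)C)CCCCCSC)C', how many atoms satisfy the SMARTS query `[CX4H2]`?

6

The query [CX4H2] means: sp3 carbon (X4) with exactly two hydrogens.
Check the 15 heavy atoms by environment: 6× C (H2, X4) → match; 1× C (H1, X4) → no; 2× N (H0, X3) → no; 5× C (H3, X4) → no; 1× S (H0, X2) → no.
That gives 6 matching atoms.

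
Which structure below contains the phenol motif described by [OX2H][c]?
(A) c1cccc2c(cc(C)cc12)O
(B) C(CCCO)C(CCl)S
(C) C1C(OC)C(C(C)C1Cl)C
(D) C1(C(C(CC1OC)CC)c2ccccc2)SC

[OX2H][c] describes a hydroxyl oxygen attached to an aromatic carbon (a phenol).
(A) contains a hydroxyl group (-OH), which satisfies every atom and bond constraint.
(B) has a hydroxyl group (-OH) but the -OH is on an aliphatic carbon, not an aromatic c.
(C) has a methoxy ether (-OCH3) but the oxygen has H0, not H1.
(D) has a methoxy ether (-OCH3) but the oxygen has H0, not H1.
So the answer is (A).

A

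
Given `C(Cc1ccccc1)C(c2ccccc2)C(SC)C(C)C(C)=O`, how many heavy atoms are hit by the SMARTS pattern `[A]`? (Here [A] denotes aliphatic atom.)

11

Check the 23 heavy atoms by environment: 9× C → match; 12× c (aromatic) → no; 1× S → match; 1× O → match.
Summing the matching environments: 9 + 1 + 1 = 11 matching atoms.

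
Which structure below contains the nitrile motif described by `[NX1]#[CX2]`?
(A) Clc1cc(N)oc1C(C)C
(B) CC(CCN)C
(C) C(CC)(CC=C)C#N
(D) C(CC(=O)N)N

C

[NX1]#[CX2] describes a nitrogen triple-bonded to a two-connected carbon (a nitrile).
(A) has a primary amino group (-NH2) but the nitrogen is NX3 (three connections), not NX1 triple-bonded.
(B) has a primary amino group (-NH2) but the nitrogen is NX3 (three connections), not NX1 triple-bonded.
(C) contains a nitrile (-C#N), which satisfies every atom and bond constraint.
(D) has a primary amide (-C(=O)NH2) but the nitrogen is NX3, not NX1.
So the answer is (C).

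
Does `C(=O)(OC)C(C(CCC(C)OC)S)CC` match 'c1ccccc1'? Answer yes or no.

No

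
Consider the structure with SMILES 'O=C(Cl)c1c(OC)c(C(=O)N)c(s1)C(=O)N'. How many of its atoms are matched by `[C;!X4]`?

The query [C;!X4] means: aliphatic carbon that does not have four total connections.
Check the 16 heavy atoms by environment: 1× s (aromatic, X2) → no; 4× c (aromatic, X3) → no; 1× O (X2) → no; 1× C (X4) → no; 3× C (X3) → match; 3× O (X1) → no; 1× Cl (X1) → no; 2× N (X3) → no.
That gives 3 matching atoms.

3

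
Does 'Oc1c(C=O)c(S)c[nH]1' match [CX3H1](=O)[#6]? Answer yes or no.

The pattern [CX3H1](=O)[#6] describes an sp2 carbon with one H, double-bonded to O and single-bonded to carbon — an aldehyde.
The molecule carries an aldehyde (-CHO), whose atoms satisfy every constraint of the query, so the pattern matches.

Yes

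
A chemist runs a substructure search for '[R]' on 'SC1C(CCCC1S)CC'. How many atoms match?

6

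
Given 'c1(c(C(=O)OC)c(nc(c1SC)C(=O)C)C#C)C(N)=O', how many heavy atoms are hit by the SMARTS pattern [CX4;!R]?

3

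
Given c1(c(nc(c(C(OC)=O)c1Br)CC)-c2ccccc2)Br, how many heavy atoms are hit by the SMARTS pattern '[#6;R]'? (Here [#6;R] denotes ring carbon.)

11

The query [#6;R] means: carbon that is part of a ring.
Check the 20 heavy atoms by environment: 1× n (aromatic, in 6-ring) → no; 11× c (aromatic, in 6-ring) → match; 2× Br (acyclic) → no; 4× C (acyclic) → no; 2× O (acyclic) → no.
That gives 11 matching atoms.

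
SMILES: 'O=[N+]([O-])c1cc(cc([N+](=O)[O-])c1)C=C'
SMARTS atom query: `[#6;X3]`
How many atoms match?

8

Check the 14 heavy atoms by environment: 6× c (aromatic, X3) → match; 2× C (X3) → match; 2× N (charge +1, X3) → no; 2× O (charge -1, X1) → no; 2× O (X1) → no.
Summing the matching environments: 6 + 2 = 8 matching atoms.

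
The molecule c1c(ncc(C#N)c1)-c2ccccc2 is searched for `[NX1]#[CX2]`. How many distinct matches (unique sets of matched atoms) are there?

1

[NX1]#[CX2] is the SMARTS for a nitrile: a nitrogen triple-bonded to a two-connected carbon.
Exactly one fragment in the molecule meets all constraints, giving 1 match.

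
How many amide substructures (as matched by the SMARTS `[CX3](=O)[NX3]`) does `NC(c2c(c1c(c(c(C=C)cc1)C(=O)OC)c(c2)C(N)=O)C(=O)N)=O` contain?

3

[CX3](=O)[NX3] is the SMARTS for an amide: a carbonyl carbon bonded to a trivalent nitrogen.
The molecule carries 3 separate instances of a primary amide (-C(=O)NH2) meeting every constraint; each maps to a distinct set of atoms, giving 3 matches.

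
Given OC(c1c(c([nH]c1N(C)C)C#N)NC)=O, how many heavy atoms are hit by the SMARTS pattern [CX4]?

The query [CX4] means: C with X4: aliphatic carbon with exactly 4 total connections (bonds + H).
Check the 15 heavy atoms by environment: 1× n (aromatic, X3) → no; 4× c (aromatic, X3) → no; 1× C (X2) → no; 1× N (X1) → no; 2× N (X3) → no; 3× C (X4) → match; 1× C (X3) → no; 1× O (X1) → no; 1× O (X2) → no.
That gives 3 matching atoms.

3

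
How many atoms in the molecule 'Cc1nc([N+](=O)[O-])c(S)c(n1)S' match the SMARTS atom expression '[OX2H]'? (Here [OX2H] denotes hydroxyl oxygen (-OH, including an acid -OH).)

0

Check the 12 heavy atoms by environment: 2× n (aromatic, H0, X2) → no; 4× c (aromatic, H0, X3) → no; 2× S (H1, X2) → no; 1× C (H3, X4) → no; 1× N (charge +1, H0, X3) → no; 1× O (charge -1, H0, X1) → no; 1× O (H0, X1) → no.
No environment satisfies the query, so 0 matching atoms.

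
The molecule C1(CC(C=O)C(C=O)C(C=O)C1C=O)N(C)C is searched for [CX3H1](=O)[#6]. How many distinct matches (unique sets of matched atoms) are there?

4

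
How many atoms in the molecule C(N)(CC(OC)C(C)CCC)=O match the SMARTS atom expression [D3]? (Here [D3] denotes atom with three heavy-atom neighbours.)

3

The query [D3] means: atom with exactly three heavy-atom neighbours.
Check the 12 heavy atoms by environment: 3× C (D2) → no; 3× C (D3) → match; 3× C (D1) → no; 1× O (D2) → no; 1× O (D1) → no; 1× N (D1) → no.
That gives 3 matching atoms.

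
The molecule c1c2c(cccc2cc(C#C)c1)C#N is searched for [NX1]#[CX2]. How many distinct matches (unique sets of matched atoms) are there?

1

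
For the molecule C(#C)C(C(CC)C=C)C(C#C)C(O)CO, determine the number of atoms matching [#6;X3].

2

The query [#6;X3] means: any carbon (aromatic or not) with three total connections.
Check the 15 heavy atoms by environment: 7× C (X4) → no; 2× O (X2) → no; 4× C (X2) → no; 2× C (X3) → match.
That gives 2 matching atoms.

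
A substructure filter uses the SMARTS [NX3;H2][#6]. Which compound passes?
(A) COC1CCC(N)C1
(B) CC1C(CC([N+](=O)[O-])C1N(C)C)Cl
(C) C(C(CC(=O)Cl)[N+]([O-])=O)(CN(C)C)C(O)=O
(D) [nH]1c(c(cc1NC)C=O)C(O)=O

A

[NX3;H2][#6] describes a trivalent nitrogen with two H attached to carbon (a primary amine).
(A) contains a primary amino group (-NH2), which satisfies every atom and bond constraint.
(B) has a dimethylamino group (-N(CH3)2) but the nitrogen has H0, not H2.
(C) has a nitro group (-[N+](=O)[O-]) but the nitrogen is [N+] with no H, not NX3H2.
(D) has an N-methylamino group (-NHCH3) but the nitrogen bears two carbons and only one H (H1), not H2.
So the answer is (A).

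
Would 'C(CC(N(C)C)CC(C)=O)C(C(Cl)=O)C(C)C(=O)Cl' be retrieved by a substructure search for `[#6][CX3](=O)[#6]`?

Yes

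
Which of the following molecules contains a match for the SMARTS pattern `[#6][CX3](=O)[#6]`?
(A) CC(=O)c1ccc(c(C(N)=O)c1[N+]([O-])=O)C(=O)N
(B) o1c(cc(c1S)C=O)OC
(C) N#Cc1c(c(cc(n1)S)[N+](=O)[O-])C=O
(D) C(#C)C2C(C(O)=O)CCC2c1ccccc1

A

[#6][CX3](=O)[#6] describes a carbonyl carbon (no H) flanked by two carbons (a ketone).
(A) contains an acetyl/ketone group (-C(=O)CH3), which satisfies every atom and bond constraint.
(B) has an aldehyde (-CHO) but the carbonyl carbon has H1, so it is not flanked by two carbons.
(C) has an aldehyde (-CHO) but the carbonyl carbon has H1, so it is not flanked by two carbons.
(D) has a carboxylic acid group (-C(=O)OH) but one neighbour of the carbonyl carbon is O, not C.
So the answer is (A).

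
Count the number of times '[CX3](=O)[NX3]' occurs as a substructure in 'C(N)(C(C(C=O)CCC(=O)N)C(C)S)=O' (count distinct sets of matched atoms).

[CX3](=O)[NX3] is the SMARTS for an amide: a carbonyl carbon bonded to a trivalent nitrogen.
The molecule carries 2 separate instances of a primary amide (-C(=O)NH2) meeting every constraint; each maps to a distinct set of atoms, giving 2 matches.

2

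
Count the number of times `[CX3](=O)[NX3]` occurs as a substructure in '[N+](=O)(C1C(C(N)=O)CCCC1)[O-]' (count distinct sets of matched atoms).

1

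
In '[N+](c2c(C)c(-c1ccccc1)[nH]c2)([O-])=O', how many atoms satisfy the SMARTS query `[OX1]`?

2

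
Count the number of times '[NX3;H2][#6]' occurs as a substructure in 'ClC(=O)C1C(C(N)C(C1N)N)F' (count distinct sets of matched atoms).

3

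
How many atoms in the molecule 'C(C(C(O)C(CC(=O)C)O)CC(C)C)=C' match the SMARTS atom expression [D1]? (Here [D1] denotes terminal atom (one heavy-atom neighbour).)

7

The query [D1] means: atom with exactly one heavy-atom neighbour (degree 1).
Check the 15 heavy atoms by environment: 3× C (D2) → no; 5× C (D3) → no; 3× O (D1) → match; 4× C (D1) → match.
Summing the matching environments: 3 + 4 = 7 matching atoms.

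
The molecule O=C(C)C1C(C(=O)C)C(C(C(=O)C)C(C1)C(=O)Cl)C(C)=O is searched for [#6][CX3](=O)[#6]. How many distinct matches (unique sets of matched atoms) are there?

4

[#6][CX3](=O)[#6] is the SMARTS for a ketone: a carbonyl carbon (no H) flanked by two carbons.
The molecule carries 4 separate instances of an acetyl/ketone group (-C(=O)CH3) meeting every constraint; each maps to a distinct set of atoms, giving 4 matches.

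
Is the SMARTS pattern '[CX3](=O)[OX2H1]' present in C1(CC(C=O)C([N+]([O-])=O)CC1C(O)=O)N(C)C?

Yes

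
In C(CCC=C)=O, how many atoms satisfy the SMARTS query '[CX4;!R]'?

The query [CX4;!R] means: aliphatic carbon with four total connections, not in a ring.
Check the 6 heavy atoms by environment: 2× C (X4, acyclic) → match; 3× C (X3, acyclic) → no; 1× O (X1, acyclic) → no.
That gives 2 matching atoms.

2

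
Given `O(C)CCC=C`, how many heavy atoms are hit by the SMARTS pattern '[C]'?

5

Check the 6 heavy atoms by environment: 5× C → match; 1× O → no.
That gives 5 matching atoms.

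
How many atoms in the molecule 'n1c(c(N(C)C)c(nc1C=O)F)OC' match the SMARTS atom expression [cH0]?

The query [cH0] means: aromatic carbon with no attached hydrogen (substituted or ring-fusion).
Check the 14 heavy atoms by environment: 2× n (aromatic, H0) → no; 4× c (aromatic, H0) → match; 1× F (H0) → no; 2× O (H0) → no; 3× C (H3) → no; 1× C (H1) → no; 1× N (H0) → no.
That gives 4 matching atoms.

4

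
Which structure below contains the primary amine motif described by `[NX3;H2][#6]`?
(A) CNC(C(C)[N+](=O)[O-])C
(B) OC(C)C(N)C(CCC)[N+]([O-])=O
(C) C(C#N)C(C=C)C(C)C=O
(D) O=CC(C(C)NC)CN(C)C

B

[NX3;H2][#6] describes a trivalent nitrogen with two H attached to carbon (a primary amine).
(A) has an N-methylamino group (-NHCH3) but the nitrogen bears two carbons and only one H (H1), not H2.
(B) contains a primary amino group (-NH2), which satisfies every atom and bond constraint.
(C) has a nitrile (-C#N) but the nitrogen is NX1 (triple-bonded), not NX3 with two H.
(D) has an N-methylamino group (-NHCH3) but the nitrogen bears two carbons and only one H (H1), not H2.
So the answer is (B).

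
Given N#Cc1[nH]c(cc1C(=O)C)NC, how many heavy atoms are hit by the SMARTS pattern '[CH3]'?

2

The query [CH3] means: aliphatic carbon with exactly three hydrogens.
Check the 12 heavy atoms by environment: 1× n (aromatic, H1) → no; 3× c (aromatic, H0) → no; 1× c (aromatic, H1) → no; 1× N (H1) → no; 2× C (H3) → match; 2× C (H0) → no; 1× N (H0) → no; 1× O (H0) → no.
That gives 2 matching atoms.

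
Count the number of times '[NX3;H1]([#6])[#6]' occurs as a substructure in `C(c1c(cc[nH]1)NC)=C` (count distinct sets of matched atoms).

1

[NX3;H1]([#6])[#6] is the SMARTS for a secondary amine: a trivalent nitrogen with one H, bonded to two carbons.
Exactly one fragment in the molecule meets all constraints, giving 1 match.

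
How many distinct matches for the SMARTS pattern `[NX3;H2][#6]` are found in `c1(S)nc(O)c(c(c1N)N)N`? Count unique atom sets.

3

[NX3;H2][#6] is the SMARTS for a primary amine: a trivalent nitrogen with two H attached to carbon.
The molecule carries 3 separate instances of a primary amino group (-NH2) meeting every constraint; each maps to a distinct set of atoms, giving 3 matches.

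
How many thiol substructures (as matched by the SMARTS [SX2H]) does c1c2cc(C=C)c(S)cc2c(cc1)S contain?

2

[SX2H] is the SMARTS for a thiol: an aliphatic sulfur with two connections, one being H.
The molecule carries 2 separate instances of a thiol (-SH) meeting every constraint; each maps to a distinct set of atoms, giving 2 matches.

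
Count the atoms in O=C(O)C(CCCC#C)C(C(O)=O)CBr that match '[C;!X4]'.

Check the 15 heavy atoms by environment: 6× C (X4) → no; 2× C (X3) → match; 2× O (X1) → no; 2× O (X2) → no; 1× Br (X1) → no; 2× C (X2) → match.
Summing the matching environments: 2 + 2 = 4 matching atoms.

4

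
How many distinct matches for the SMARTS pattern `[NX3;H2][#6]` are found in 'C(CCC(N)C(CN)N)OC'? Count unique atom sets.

[NX3;H2][#6] is the SMARTS for a primary amine: a trivalent nitrogen with two H attached to carbon.
The molecule carries 3 separate instances of a primary amino group (-NH2) meeting every constraint; each maps to a distinct set of atoms, giving 3 matches.

3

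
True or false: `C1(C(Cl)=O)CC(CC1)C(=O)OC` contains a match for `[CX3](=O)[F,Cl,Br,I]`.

The pattern [CX3](=O)[F,Cl,Br,I] describes a carbonyl carbon bonded to a halogen — an acyl halide.
The molecule carries an acyl chloride (-C(=O)Cl), whose atoms satisfy every constraint of the query, so the pattern matches.

True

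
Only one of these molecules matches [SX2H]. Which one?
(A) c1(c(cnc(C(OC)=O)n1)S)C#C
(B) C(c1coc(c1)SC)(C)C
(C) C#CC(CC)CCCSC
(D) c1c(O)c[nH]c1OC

[SX2H] describes an aliphatic sulfur with two connections, one being H (a thiol).
(A) contains a thiol (-SH), which satisfies every atom and bond constraint.
(B) has a methylthio ether (-SCH3) but the sulfur has H0 (bonded to two carbons), not H1.
(C) has a methylthio ether (-SCH3) but the sulfur has H0 (bonded to two carbons), not H1.
(D) has a hydroxyl group (-OH) but it is an -OH, not an -SH.
So the answer is (A).

A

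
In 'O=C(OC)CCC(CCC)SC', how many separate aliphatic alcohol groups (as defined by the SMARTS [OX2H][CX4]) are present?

[OX2H][CX4] is the SMARTS for an aliphatic alcohol: a hydroxyl oxygen bound to an sp3 (X4) carbon.
No fragment in the molecule satisfies every constraint, giving 0 matches.

0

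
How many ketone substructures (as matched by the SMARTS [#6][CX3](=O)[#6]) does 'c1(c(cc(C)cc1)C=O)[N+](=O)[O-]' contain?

0

[#6][CX3](=O)[#6] is the SMARTS for a ketone: a carbonyl carbon (no H) flanked by two carbons.
The molecule has an aldehyde (-CHO), but the carbonyl carbon has H1, so it is not flanked by two carbons; nothing else fits, so there are 0 matches.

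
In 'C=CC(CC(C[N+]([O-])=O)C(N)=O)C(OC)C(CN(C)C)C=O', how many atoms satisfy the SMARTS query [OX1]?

Check the 22 heavy atoms by environment: 10× C (X4) → no; 2× N (X3) → no; 1× O (X2) → no; 4× C (X3) → no; 1× N (charge +1, X3) → no; 1× O (charge -1, X1) → match; 3× O (X1) → match.
Summing the matching environments: 1 + 3 = 4 matching atoms.

4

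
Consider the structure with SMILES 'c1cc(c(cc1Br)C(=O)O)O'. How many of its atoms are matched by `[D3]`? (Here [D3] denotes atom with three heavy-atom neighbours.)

4

The query [D3] means: atom with exactly three heavy-atom neighbours.
Check the 11 heavy atoms by environment: 3× c (aromatic, D2) → no; 3× c (aromatic, D3) → match; 3× O (D1) → no; 1× Br (D1) → no; 1× C (D3) → match.
Summing the matching environments: 3 + 1 = 4 matching atoms.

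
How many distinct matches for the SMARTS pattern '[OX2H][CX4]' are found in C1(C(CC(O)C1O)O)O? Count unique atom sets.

[OX2H][CX4] is the SMARTS for an aliphatic alcohol: a hydroxyl oxygen bound to an sp3 (X4) carbon.
The molecule carries 4 separate instances of a hydroxyl group (-OH) meeting every constraint; each maps to a distinct set of atoms, giving 4 matches.

4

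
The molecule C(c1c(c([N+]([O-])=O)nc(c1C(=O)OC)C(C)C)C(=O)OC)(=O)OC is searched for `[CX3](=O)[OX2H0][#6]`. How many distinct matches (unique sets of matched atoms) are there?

3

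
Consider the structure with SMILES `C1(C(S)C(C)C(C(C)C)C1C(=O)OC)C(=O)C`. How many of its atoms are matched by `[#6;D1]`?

5

Check the 17 heavy atoms by environment: 8× C (D3) → no; 2× O (D1) → no; 5× C (D1) → match; 1× O (D2) → no; 1× S (D1) → no.
That gives 5 matching atoms.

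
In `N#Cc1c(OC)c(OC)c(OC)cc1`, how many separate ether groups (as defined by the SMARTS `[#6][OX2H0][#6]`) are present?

[#6][OX2H0][#6] is the SMARTS for an ether: an aliphatic oxygen bridging two carbons with no H on the oxygen.
The molecule carries 3 separate instances of a methoxy ether (-OCH3) meeting every constraint; each maps to a distinct set of atoms, giving 3 matches.

3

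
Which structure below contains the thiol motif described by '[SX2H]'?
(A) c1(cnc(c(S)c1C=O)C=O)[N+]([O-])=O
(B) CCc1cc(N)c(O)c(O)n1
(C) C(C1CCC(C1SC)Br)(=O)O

[SX2H] describes an aliphatic sulfur with two connections, one being H (a thiol).
(A) contains a thiol (-SH), which satisfies every atom and bond constraint.
(B) has a hydroxyl group (-OH) but it is an -OH, not an -SH.
(C) has a methylthio ether (-SCH3) but the sulfur has H0 (bonded to two carbons), not H1.
So the answer is (A).

A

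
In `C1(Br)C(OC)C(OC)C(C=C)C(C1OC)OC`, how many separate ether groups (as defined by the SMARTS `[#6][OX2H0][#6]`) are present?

4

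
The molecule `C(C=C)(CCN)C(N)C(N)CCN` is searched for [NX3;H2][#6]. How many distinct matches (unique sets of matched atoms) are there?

4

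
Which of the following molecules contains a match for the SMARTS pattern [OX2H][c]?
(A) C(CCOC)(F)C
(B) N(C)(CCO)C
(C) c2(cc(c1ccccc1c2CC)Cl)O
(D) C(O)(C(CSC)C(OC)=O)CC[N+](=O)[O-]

[OX2H][c] describes a hydroxyl oxygen attached to an aromatic carbon (a phenol).
(A) has a methoxy ether (-OCH3) but the oxygen has H0, not H1.
(B) has a hydroxyl group (-OH) but the -OH is on an aliphatic carbon, not an aromatic c.
(C) contains a hydroxyl group (-OH), which satisfies every atom and bond constraint.
(D) has a hydroxyl group (-OH) but the -OH is on an aliphatic carbon, not an aromatic c.
So the answer is (C).

C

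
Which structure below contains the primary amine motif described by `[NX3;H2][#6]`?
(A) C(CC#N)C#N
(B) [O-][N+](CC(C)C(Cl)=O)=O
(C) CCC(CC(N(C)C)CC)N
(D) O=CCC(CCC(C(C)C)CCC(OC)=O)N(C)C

C

[NX3;H2][#6] describes a trivalent nitrogen with two H attached to carbon (a primary amine).
(A) has a nitrile (-C#N) but the nitrogen is NX1 (triple-bonded), not NX3 with two H.
(B) has a nitro group (-[N+](=O)[O-]) but the nitrogen is [N+] with no H, not NX3H2.
(C) contains a primary amino group (-NH2), which satisfies every atom and bond constraint.
(D) has a dimethylamino group (-N(CH3)2) but the nitrogen has H0, not H2.
So the answer is (C).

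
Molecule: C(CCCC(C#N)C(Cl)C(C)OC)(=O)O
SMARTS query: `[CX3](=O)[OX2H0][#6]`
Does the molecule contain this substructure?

No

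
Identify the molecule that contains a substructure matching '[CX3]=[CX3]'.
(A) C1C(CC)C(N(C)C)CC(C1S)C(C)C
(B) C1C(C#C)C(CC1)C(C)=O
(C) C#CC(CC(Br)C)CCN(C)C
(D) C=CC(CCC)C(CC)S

[CX3]=[CX3] describes a non-aromatic C=C double bond between two sp2 carbons (an alkene).
(A) has an ethyl group (-CH2CH3) but its C-C bond is a single bond between CX4 carbons, not CX3=CX3.
(B) has an ethynyl group (-C#CH) but the C-C bond is a triple bond, not a double bond.
(C) has an ethynyl group (-C#CH) but the C-C bond is a triple bond, not a double bond.
(D) contains a vinyl group (-CH=CH2), which satisfies every atom and bond constraint.
So the answer is (D).

D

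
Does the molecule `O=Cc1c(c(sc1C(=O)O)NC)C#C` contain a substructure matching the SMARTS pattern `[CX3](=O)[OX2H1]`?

Yes

The pattern [CX3](=O)[OX2H1] describes an sp2 carbon double-bonded to O and single-bonded to an -OH oxygen — a carboxylic acid.
The molecule carries a carboxylic acid group (-C(=O)OH), whose atoms satisfy every constraint of the query, so the pattern matches.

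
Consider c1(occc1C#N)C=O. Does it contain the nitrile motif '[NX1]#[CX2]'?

The pattern [NX1]#[CX2] describes a nitrogen triple-bonded to a two-connected carbon — a nitrile.
The molecule carries a nitrile (-C#N), whose atoms satisfy every constraint of the query, so the pattern matches.

Yes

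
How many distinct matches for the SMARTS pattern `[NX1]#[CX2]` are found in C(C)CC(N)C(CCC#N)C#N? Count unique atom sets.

2

[NX1]#[CX2] is the SMARTS for a nitrile: a nitrogen triple-bonded to a two-connected carbon.
The molecule carries 2 separate instances of a nitrile (-C#N) meeting every constraint; each maps to a distinct set of atoms, giving 2 matches.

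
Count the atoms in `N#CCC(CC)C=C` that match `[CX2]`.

1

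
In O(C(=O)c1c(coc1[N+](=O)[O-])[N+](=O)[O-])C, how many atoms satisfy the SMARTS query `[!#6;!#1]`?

9

Check the 15 heavy atoms by environment: 1× o (aromatic) → match; 4× c (aromatic) → no; 2× C → no; 4× O → match; 2× N (charge +1) → match; 2× O (charge -1) → match.
Summing the matching environments: 1 + 4 + 2 + 2 = 9 matching atoms.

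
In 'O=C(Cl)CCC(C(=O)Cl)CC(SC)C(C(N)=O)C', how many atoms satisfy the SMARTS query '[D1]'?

8

The query [D1] means: atom with exactly one heavy-atom neighbour (degree 1).
Check the 18 heavy atoms by environment: 3× C (D2) → no; 6× C (D3) → no; 2× C (D1) → match; 1× S (D2) → no; 3× O (D1) → match; 2× Cl (D1) → match; 1× N (D1) → match.
Summing the matching environments: 2 + 3 + 2 + 1 = 8 matching atoms.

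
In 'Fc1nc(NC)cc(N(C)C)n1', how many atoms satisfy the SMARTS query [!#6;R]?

2

Check the 12 heavy atoms by environment: 2× n (aromatic, in 6-ring) → match; 4× c (aromatic, in 6-ring) → no; 2× N (acyclic) → no; 3× C (acyclic) → no; 1× F (acyclic) → no.
That gives 2 matching atoms.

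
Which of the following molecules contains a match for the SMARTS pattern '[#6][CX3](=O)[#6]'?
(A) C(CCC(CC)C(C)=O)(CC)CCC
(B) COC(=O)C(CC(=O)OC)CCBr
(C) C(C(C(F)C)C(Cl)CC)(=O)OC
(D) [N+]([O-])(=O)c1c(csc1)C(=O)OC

A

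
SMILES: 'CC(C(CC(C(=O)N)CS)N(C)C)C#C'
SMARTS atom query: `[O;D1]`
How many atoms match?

1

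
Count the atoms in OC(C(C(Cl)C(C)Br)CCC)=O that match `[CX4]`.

7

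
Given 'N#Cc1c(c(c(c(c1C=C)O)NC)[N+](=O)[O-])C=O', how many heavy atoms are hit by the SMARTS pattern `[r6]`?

The query [r6] means: r6 matches atoms in a six-membered ring.
Check the 18 heavy atoms by environment: 6× c (aromatic, in 6-ring) → match; 5× C (acyclic) → no; 3× O (acyclic) → no; 2× N (acyclic) → no; 1× N (charge +1, acyclic) → no; 1× O (charge -1, acyclic) → no.
That gives 6 matching atoms.

6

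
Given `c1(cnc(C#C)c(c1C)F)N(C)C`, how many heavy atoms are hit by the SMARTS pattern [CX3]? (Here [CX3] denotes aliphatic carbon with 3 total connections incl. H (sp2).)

0

The query [CX3] means: C with X3: aliphatic carbon with exactly 3 total connections.
Check the 13 heavy atoms by environment: 1× n (aromatic, X2) → no; 5× c (aromatic, X3) → no; 1× F (X1) → no; 1× N (X3) → no; 3× C (X4) → no; 2× C (X2) → no.
No environment satisfies the query, so 0 matching atoms.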